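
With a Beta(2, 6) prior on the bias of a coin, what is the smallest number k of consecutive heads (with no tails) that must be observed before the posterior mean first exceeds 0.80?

k = 23

After k heads and 0 tails the posterior is Beta(2+k, 6), with mean (2+k)/(2+6+k).
Set (2+k)/(8+k) > 0.80 and solve: k > (0.80·8 − 2)/(1 − 0.80) = 22.000.
The smallest integer exceeding 22.000 is 23, and checking k=23: (25)/(31) = 0.8065 > 0.80.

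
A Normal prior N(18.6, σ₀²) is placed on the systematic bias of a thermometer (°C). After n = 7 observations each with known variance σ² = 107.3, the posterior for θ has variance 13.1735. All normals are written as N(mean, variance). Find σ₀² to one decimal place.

For the Normal–Normal model with known σ², precisions add: τ_n = τ₀ + n/σ².
So 1/σ₀² = 1/13.1735 − 7/107.3 = 0.075910 − 0.065238 = 0.010672.
Hence σ₀² = 1/0.010672 ≈ 93.7.

σ₀² = 93.7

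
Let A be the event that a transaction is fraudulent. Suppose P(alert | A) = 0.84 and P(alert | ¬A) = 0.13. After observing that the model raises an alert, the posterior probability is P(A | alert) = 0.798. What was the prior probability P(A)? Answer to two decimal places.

Bayes' rule in odds form gives O(A|E) = O(A)·[P(E|A)/P(E|¬A)], hence O(A) = O(A|E)/LR.
Posterior odds = 0.798/(1−0.798) = 3.9505. LR = 0.84/0.13 = 6.4615.
Prior odds = 3.9505/6.4615 = 0.6114, so P(A) = 0.6114/(1+0.6114) ≈ 0.38.

P(A) = 0.38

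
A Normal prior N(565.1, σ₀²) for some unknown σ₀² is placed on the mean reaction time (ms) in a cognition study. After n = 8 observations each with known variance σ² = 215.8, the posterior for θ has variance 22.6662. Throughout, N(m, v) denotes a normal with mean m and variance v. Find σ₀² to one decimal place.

σ₀² = 141.9

For the Normal–Normal model with known σ², precisions add: τ_n = τ₀ + n/σ².
So 1/σ₀² = 1/22.6662 − 8/215.8 = 0.044119 − 0.037071 = 0.007048.
Hence σ₀² = 1/0.007048 ≈ 141.9.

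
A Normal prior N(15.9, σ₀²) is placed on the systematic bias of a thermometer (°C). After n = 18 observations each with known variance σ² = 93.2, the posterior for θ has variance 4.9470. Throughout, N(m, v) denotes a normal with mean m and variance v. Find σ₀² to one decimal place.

σ₀² = 111.0

Posterior precision equals prior precision plus data precision: 1/σ_n² = 1/σ₀² + n/σ².
So 1/σ₀² = 1/4.9470 − 18/93.2 = 0.202143 − 0.193133 = 0.009010.
Hence σ₀² = 1/0.009010 ≈ 111.0.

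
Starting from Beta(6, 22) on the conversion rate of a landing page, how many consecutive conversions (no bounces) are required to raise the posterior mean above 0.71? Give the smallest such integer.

After k conversions and 0 bounces the posterior is Beta(6+k, 22), with mean (6+k)/(6+22+k).
Set (6+k)/(28+k) > 0.71 and solve: k > (0.71·28 − 6)/(1 − 0.71) = 47.862.
The smallest integer exceeding 47.862 is 48.

k = 48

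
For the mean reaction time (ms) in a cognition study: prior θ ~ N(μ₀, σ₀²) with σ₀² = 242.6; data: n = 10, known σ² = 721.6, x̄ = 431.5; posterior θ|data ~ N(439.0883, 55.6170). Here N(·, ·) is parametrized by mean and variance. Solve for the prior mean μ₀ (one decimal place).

μ₀ = 464.6

The posterior mean is a precision-weighted average: μ_n = (τ₀μ₀ + τ_data·x̄)/(τ₀+τ_data), with τ₀=1/σ₀² and τ_data=n/σ².
Here τ₀ = 1/242.6 = 0.004122 and τ_data = 10/721.6 = 0.013858, so τ_n = 0.017980.
Rearranging for μ₀: μ₀ = (μ_n·τ_n − τ_data·x̄)/τ₀ = (439.0883·0.017980 − 0.013858·431.5) / 0.004122 = 1.915081/0.004122 ≈ 464.6.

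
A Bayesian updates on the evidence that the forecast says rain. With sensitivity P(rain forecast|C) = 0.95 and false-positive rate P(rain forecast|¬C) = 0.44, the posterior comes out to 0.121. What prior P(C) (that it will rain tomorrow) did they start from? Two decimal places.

P(C) = 0.06

Bayes' rule in odds form gives O(C|E) = O(C)·[P(E|C)/P(E|¬C)], hence O(C) = O(C|E)/LR.
Posterior odds = 0.121/(1−0.121) = 0.1377. LR = 0.95/0.44 = 2.1591.
Prior odds = 0.1377/2.1591 = 0.0638, so P(C) = 0.0638/(1+0.0638) ≈ 0.06.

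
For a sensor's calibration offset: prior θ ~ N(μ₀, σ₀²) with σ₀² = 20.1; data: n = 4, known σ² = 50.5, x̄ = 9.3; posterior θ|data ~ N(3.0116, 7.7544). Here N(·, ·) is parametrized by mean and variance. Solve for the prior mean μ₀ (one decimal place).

μ₀ = -7.0

The posterior mean is a precision-weighted average: μ_n = (τ₀μ₀ + τ_data·x̄)/(τ₀+τ_data), with τ₀=1/σ₀² and τ_data=n/σ².
Here τ₀ = 1/20.1 = 0.049751 and τ_data = 4/50.5 = 0.079208, so τ_n = 0.128959.
Rearranging for μ₀: μ₀ = (μ_n·τ_n − τ_data·x̄)/τ₀ = (3.0116·0.128959 − 0.079208·9.3) / 0.049751 = -0.348261/0.049751 ≈ -7.0.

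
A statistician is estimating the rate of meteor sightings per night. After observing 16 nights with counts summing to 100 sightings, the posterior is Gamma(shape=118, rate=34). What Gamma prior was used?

Gamma–Poisson conjugacy: posterior shape = α + Σxᵢ, posterior rate = β + n.
So α = 118 − 100 = 18 and β = 34 − 16 = 18.

Gamma(shape=18, rate=18)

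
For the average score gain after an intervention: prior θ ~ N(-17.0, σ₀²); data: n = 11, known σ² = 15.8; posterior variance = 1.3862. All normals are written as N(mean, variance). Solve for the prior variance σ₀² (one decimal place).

σ₀² = 39.7

For the Normal–Normal model with known σ², precisions add: τ_n = τ₀ + n/σ².
So 1/σ₀² = 1/1.3862 − 11/15.8 = 0.721397 − 0.696203 = 0.025194.
Hence σ₀² = 1/0.025194 ≈ 39.7.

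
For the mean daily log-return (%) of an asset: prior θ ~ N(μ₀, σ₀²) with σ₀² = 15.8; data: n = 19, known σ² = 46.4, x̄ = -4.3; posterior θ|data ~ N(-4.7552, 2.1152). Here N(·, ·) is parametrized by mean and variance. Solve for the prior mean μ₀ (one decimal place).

μ₀ = -7.7

The posterior mean is a precision-weighted average: μ_n = (τ₀μ₀ + τ_data·x̄)/(τ₀+τ_data), with τ₀=1/σ₀² and τ_data=n/σ².
Here τ₀ = 1/15.8 = 0.063291 and τ_data = 19/46.4 = 0.409483, so τ_n = 0.472774.
Rearranging for μ₀: μ₀ = (μ_n·τ_n − τ_data·x̄)/τ₀ = (-4.7552·0.472774 − 0.409483·-4.3) / 0.063291 = -0.487358/0.063291 ≈ -7.7.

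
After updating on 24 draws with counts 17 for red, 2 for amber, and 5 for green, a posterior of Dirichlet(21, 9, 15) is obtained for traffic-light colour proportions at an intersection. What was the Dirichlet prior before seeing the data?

Dirichlet(4, 7, 10)

For a Dirichlet(α) prior with multinomial counts c, the posterior is Dirichlet(α + c) componentwise.
Subtract each count from the matching posterior parameter: 21−17=4, 9−2=7, 15−5=10.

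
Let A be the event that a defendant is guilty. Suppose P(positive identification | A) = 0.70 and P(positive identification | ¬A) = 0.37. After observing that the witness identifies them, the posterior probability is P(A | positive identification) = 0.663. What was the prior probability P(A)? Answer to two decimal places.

P(A) = 0.51

Bayes' rule in odds form gives O(A|E) = O(A)·[P(E|A)/P(E|¬A)], hence O(A) = O(A|E)/LR.
Posterior odds = 0.663/(1−0.663) = 1.9674. LR = 0.70/0.37 = 1.8919.
Prior odds = 1.9674/1.8919 = 1.0399, so P(A) = 1.0399/(1+1.0399) ≈ 0.51.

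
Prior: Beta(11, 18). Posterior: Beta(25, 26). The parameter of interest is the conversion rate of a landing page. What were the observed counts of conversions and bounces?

Beta is conjugate to the binomial likelihood: posterior = Beta(a+s, b+f).
Match parameters: s=25−11=14, f=26−18=8.

14 conversions and 8 bounces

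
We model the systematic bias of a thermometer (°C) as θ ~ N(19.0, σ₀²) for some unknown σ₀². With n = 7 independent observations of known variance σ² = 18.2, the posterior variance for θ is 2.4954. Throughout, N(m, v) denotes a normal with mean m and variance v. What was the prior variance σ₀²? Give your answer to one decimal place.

σ₀² = 62.0

Posterior precision equals prior precision plus data precision: 1/σ_n² = 1/σ₀² + n/σ².
So 1/σ₀² = 1/2.4954 − 7/18.2 = 0.400737 − 0.384615 = 0.016122.
Hence σ₀² = 1/0.016122 ≈ 62.0.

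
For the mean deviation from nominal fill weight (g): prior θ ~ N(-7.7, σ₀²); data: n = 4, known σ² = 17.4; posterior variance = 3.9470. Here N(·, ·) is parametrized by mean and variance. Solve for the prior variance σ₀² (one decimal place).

σ₀² = 42.6

Posterior precision equals prior precision plus data precision: 1/σ_n² = 1/σ₀² + n/σ².
So 1/σ₀² = 1/3.9470 − 4/17.4 = 0.253357 − 0.229885 = 0.023472.
Hence σ₀² = 1/0.023472 ≈ 42.6.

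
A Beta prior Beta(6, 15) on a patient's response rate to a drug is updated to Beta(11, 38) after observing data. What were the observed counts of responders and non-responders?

5 responders and 23 non-responders

Beta is conjugate to the binomial likelihood: posterior = Beta(a+s, b+f).
So s = 11 − 6 = 5 and f = 38 − 15 = 23.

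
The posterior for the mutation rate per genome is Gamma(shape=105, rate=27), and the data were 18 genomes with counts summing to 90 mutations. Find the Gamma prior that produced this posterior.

Gamma(shape=15, rate=9)

Gamma–Poisson conjugacy: posterior shape = α + Σxᵢ, posterior rate = β + n.
So α = 105 − 90 = 15 and β = 27 − 18 = 9.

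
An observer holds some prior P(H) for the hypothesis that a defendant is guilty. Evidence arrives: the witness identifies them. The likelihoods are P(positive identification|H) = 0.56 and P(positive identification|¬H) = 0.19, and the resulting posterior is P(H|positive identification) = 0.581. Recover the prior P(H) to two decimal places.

P(H) = 0.32

Bayes' rule in odds form gives O(H|E) = O(H)·[P(E|H)/P(E|¬H)], hence O(H) = O(H|E)/LR.
Posterior odds = 0.581/(1−0.581) = 1.3866. LR = 0.56/0.19 = 2.9474.
Prior odds = 1.3866/2.9474 = 0.4704, so P(H) = 0.4704/(1+0.4704) ≈ 0.32.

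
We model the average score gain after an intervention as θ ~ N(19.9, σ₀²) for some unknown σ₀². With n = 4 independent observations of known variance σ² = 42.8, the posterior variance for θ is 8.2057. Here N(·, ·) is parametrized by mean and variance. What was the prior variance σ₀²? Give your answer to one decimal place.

σ₀² = 35.2

Posterior precision equals prior precision plus data precision: 1/σ_n² = 1/σ₀² + n/σ².
So 1/σ₀² = 1/8.2057 − 4/42.8 = 0.121867 − 0.093458 = 0.028409.
Hence σ₀² = 1/0.028409 ≈ 35.2.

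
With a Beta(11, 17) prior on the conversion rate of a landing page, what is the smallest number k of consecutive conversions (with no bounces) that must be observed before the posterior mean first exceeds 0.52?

k = 8

After k conversions and 0 bounces the posterior is Beta(11+k, 17), with mean (11+k)/(11+17+k).
Set (11+k)/(28+k) > 0.52 and solve: k > (0.52·28 − 11)/(1 − 0.52) = 7.417.
The smallest integer exceeding 7.417 is 8, and checking k=8: (19)/(36) = 0.5278 > 0.52.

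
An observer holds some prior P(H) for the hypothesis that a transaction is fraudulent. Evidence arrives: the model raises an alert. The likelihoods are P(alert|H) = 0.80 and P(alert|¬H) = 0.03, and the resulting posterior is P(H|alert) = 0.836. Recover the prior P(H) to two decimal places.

In odds form, posterior odds = prior odds × likelihood ratio, so prior odds = posterior odds ÷ LR.
Posterior odds = 0.836/(1−0.836) = 5.0976. LR = 0.80/0.03 = 26.6667.
Prior odds = 5.0976/26.6667 = 0.1912, so P(H) = 0.1912/(1+0.1912) ≈ 0.16.

P(H) = 0.16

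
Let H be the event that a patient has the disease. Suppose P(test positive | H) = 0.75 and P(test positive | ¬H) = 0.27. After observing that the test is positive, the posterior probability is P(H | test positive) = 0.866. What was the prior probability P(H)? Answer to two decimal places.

P(H) = 0.70

In odds form, posterior odds = prior odds × likelihood ratio, so prior odds = posterior odds ÷ LR.
Posterior odds = 0.866/(1−0.866) = 6.4627. LR = 0.75/0.27 = 2.7778.
Prior odds = 6.4627/2.7778 = 2.3266, so P(H) = 2.3266/(1+2.3266) ≈ 0.70.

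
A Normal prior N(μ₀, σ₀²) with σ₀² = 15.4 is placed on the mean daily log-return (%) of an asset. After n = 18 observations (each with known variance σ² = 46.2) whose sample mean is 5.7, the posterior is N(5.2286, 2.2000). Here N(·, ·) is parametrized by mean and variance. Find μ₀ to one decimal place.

μ₀ = 2.4

The posterior mean is a precision-weighted average: μ_n = (τ₀μ₀ + τ_data·x̄)/(τ₀+τ_data), with τ₀=1/σ₀² and τ_data=n/σ².
Here τ₀ = 1/15.4 = 0.064935 and τ_data = 18/46.2 = 0.389610, so τ_n = 0.454545.
Rearranging for μ₀: μ₀ = (μ_n·τ_n − τ_data·x̄)/τ₀ = (5.2286·0.454545 − 0.389610·5.7) / 0.064935 = 0.155857/0.064935 ≈ 2.4.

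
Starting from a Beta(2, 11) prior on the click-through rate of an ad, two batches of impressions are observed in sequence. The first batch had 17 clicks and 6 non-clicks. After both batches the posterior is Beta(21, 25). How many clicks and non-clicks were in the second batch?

Because Beta–binomial updating is additive in the counts, the combined data contributed (α_post−α_prior, β_post−β_prior) successes and failures.
Total across both batches: 21−2=19 clicks, 25−11=14 non-clicks.
Subtract the first batch: 19−17=2 clicks and 14−6=8 non-clicks.

2 clicks and 8 non-clicks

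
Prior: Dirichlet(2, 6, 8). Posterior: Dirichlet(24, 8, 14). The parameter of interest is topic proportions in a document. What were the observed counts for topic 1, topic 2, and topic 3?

counts (22, 2, 6)

For a Dirichlet(α) prior with multinomial counts c, the posterior is Dirichlet(α + c) componentwise.
Counts are posterior − prior componentwise: 24−2=22, 8−6=2, 14−8=6.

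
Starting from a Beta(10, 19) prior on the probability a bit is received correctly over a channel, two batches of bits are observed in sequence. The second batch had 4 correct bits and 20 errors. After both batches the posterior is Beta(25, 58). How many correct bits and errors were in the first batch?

11 correct bits and 19 errors

Because Beta–binomial updating is additive in the counts, the combined data contributed (α_post−α_prior, β_post−β_prior) successes and failures.
Total across both batches: 25−10=15 correct bits, 58−19=39 errors.
Subtract the second batch: 15−4=11 correct bits and 39−20=19 errors.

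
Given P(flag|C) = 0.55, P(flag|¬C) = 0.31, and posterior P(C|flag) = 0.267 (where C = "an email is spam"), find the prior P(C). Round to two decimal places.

P(C) = 0.17

In odds form, posterior odds = prior odds × likelihood ratio, so prior odds = posterior odds ÷ LR.
Posterior odds = 0.267/(1−0.267) = 0.3643. LR = 0.55/0.31 = 1.7742.
Prior odds = 0.3643/1.7742 = 0.2053, so P(C) = 0.2053/(1+0.2053) ≈ 0.17.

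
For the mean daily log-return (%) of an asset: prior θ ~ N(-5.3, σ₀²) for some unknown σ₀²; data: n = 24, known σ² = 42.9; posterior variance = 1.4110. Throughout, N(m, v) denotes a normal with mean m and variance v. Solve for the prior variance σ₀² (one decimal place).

Posterior precision equals prior precision plus data precision: 1/σ_n² = 1/σ₀² + n/σ².
So 1/σ₀² = 1/1.4110 − 24/42.9 = 0.708717 − 0.559441 = 0.149276.
Hence σ₀² = 1/0.149276 ≈ 6.7.

σ₀² = 6.7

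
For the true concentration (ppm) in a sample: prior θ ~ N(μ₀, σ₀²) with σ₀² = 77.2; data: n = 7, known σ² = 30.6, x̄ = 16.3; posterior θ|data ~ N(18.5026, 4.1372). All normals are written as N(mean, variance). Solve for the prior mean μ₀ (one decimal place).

μ₀ = 57.4

With known observation variance, the Normal–Normal posterior has precision τ_n = τ₀ + n/σ² and mean μ_n = (τ₀μ₀ + (n/σ²)x̄)/τ_n.
Here τ₀ = 1/77.2 = 0.012953 and τ_data = 7/30.6 = 0.228758, so τ_n = 0.241711.
Rearranging for μ₀: μ₀ = (μ_n·τ_n − τ_data·x̄)/τ₀ = (18.5026·0.241711 − 0.228758·16.3) / 0.012953 = 0.743527/0.012953 ≈ 57.4.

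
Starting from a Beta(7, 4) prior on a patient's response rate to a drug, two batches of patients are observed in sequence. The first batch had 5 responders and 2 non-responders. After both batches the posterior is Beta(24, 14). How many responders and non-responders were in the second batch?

Sequential conjugate updates are equivalent to a single update on the pooled data, so total successes = posterior α − prior α and total failures = posterior β − prior β.
Total across both batches: 24−7=17 responders, 14−4=10 non-responders.
Subtract the first batch: 17−5=12 responders and 10−2=8 non-responders.

12 responders and 8 non-responders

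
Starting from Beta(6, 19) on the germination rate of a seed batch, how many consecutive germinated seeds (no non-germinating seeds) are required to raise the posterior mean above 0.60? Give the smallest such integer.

k = 23

After k germinated seeds and 0 non-germinating seeds the posterior is Beta(6+k, 19), with mean (6+k)/(6+19+k).
Set (6+k)/(25+k) > 0.60 and solve: k > (0.60·25 − 6)/(1 − 0.60) = 22.500.
The smallest integer exceeding 22.500 is 23.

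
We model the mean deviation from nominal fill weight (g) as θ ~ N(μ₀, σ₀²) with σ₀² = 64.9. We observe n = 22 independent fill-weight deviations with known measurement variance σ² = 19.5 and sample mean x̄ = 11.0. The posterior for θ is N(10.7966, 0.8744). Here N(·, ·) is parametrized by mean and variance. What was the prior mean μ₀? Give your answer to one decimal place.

With known observation variance, the Normal–Normal posterior has precision τ_n = τ₀ + n/σ² and mean μ_n = (τ₀μ₀ + (n/σ²)x̄)/τ_n.
Here τ₀ = 1/64.9 = 0.015408 and τ_data = 22/19.5 = 1.128205, so τ_n = 1.143613.
Rearranging for μ₀: μ₀ = (μ_n·τ_n − τ_data·x̄)/τ₀ = (10.7966·1.143613 − 1.128205·11.0) / 0.015408 = -0.063123/0.015408 ≈ -4.1.

μ₀ = -4.1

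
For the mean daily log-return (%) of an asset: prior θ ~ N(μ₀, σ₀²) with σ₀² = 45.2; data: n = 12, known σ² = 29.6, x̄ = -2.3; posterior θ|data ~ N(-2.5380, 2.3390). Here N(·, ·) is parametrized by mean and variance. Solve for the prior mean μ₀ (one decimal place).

With known observation variance, the Normal–Normal posterior has precision τ_n = τ₀ + n/σ² and mean μ_n = (τ₀μ₀ + (n/σ²)x̄)/τ_n.
Here τ₀ = 1/45.2 = 0.022124 and τ_data = 12/29.6 = 0.405405, so τ_n = 0.427529.
Rearranging for μ₀: μ₀ = (μ_n·τ_n − τ_data·x̄)/τ₀ = (-2.5380·0.427529 − 0.405405·-2.3) / 0.022124 = -0.152637/0.022124 ≈ -6.9.

μ₀ = -6.9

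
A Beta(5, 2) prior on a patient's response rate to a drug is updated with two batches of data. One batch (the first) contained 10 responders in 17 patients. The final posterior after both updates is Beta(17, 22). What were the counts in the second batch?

2 responders and 13 non-responders

Sequential conjugate updates are equivalent to a single update on the pooled data, so total successes = posterior α − prior α and total failures = posterior β − prior β.
Total across both batches: 17−5=12 responders, 22−2=20 non-responders.
Subtract the first batch: 12−10=2 responders and 20−7=13 non-responders.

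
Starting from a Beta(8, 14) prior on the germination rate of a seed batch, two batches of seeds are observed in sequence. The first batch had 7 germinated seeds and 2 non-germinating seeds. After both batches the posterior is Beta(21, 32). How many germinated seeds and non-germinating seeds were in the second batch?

Because Beta–binomial updating is additive in the counts, the combined data contributed (α_post−α_prior, β_post−β_prior) successes and failures.
Total across both batches: 21−8=13 germinated seeds, 32−14=18 non-germinating seeds.
Subtract the first batch: 13−7=6 germinated seeds and 18−2=16 non-germinating seeds.

6 germinated seeds and 16 non-germinating seeds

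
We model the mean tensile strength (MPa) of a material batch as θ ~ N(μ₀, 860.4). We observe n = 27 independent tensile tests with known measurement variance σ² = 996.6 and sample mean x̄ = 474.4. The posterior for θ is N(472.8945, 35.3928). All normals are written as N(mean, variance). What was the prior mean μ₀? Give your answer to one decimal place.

μ₀ = 437.8

With known observation variance, the Normal–Normal posterior has precision τ_n = τ₀ + n/σ² and mean μ_n = (τ₀μ₀ + (n/σ²)x̄)/τ_n.
Here τ₀ = 1/860.4 = 0.001162 and τ_data = 27/996.6 = 0.027092, so τ_n = 0.028254.
Rearranging for μ₀: μ₀ = (μ_n·τ_n − τ_data·x̄)/τ₀ = (472.8945·0.028254 − 0.027092·474.4) / 0.001162 = 0.508716/0.001162 ≈ 437.8.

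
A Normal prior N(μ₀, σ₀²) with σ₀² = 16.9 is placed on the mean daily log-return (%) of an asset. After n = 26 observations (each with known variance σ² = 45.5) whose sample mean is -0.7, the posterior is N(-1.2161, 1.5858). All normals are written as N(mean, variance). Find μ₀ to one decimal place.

μ₀ = -6.2

With known observation variance, the Normal–Normal posterior has precision τ_n = τ₀ + n/σ² and mean μ_n = (τ₀μ₀ + (n/σ²)x̄)/τ_n.
Here τ₀ = 1/16.9 = 0.059172 and τ_data = 26/45.5 = 0.571429, so τ_n = 0.630601.
Rearranging for μ₀: μ₀ = (μ_n·τ_n − τ_data·x̄)/τ₀ = (-1.2161·0.630601 − 0.571429·-0.7) / 0.059172 = -0.366874/0.059172 ≈ -6.2.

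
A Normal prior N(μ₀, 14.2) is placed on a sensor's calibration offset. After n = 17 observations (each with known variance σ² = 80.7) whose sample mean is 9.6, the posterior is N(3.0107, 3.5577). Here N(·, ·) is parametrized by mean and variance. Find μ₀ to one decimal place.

μ₀ = -16.7

The posterior mean is a precision-weighted average: μ_n = (τ₀μ₀ + τ_data·x̄)/(τ₀+τ_data), with τ₀=1/σ₀² and τ_data=n/σ².
Here τ₀ = 1/14.2 = 0.070423 and τ_data = 17/80.7 = 0.210657, so τ_n = 0.281080.
Rearranging for μ₀: μ₀ = (μ_n·τ_n − τ_data·x̄)/τ₀ = (3.0107·0.281080 − 0.210657·9.6) / 0.070423 = -1.176060/0.070423 ≈ -16.7.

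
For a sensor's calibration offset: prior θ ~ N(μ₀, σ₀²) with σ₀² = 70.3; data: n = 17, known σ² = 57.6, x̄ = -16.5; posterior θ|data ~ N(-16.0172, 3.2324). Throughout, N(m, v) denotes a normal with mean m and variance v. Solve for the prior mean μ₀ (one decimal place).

μ₀ = -6.0

With known observation variance, the Normal–Normal posterior has precision τ_n = τ₀ + n/σ² and mean μ_n = (τ₀μ₀ + (n/σ²)x̄)/τ_n.
Here τ₀ = 1/70.3 = 0.014225 and τ_data = 17/57.6 = 0.295139, so τ_n = 0.309364.
Rearranging for μ₀: μ₀ = (μ_n·τ_n − τ_data·x̄)/τ₀ = (-16.0172·0.309364 − 0.295139·-16.5) / 0.014225 = -0.085352/0.014225 ≈ -6.0.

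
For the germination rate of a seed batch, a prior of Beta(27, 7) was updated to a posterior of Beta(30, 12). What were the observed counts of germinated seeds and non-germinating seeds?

Beta is conjugate to the binomial likelihood: posterior = Beta(a+s, b+f).
So s = 30 − 27 = 3 and f = 12 − 7 = 5.

3 germinated seeds and 5 non-germinating seeds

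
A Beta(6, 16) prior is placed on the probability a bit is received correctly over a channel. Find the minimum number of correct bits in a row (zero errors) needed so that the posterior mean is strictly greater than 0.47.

k = 9

After k correct bits and 0 errors the posterior is Beta(6+k, 16), with mean (6+k)/(6+16+k).
Set (6+k)/(22+k) > 0.47 and solve: k > (0.47·22 − 6)/(1 − 0.47) = 8.189.
The smallest integer exceeding 8.189 is 9.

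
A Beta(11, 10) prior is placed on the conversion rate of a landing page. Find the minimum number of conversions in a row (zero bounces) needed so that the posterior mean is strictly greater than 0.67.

k = 10

After k conversions and 0 bounces the posterior is Beta(11+k, 10), with mean (11+k)/(11+10+k).
Set (11+k)/(21+k) > 0.67 and solve: k > (0.67·21 − 11)/(1 − 0.67) = 9.303.
The smallest integer exceeding 9.303 is 10.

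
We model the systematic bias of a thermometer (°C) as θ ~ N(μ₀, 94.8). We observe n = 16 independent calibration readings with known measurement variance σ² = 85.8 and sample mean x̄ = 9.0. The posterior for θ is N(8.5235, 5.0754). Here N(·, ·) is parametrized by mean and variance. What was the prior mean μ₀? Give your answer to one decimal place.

μ₀ = 0.1

The posterior mean is a precision-weighted average: μ_n = (τ₀μ₀ + τ_data·x̄)/(τ₀+τ_data), with τ₀=1/σ₀² and τ_data=n/σ².
Here τ₀ = 1/94.8 = 0.010549 and τ_data = 16/85.8 = 0.186480, so τ_n = 0.197029.
Rearranging for μ₀: μ₀ = (μ_n·τ_n − τ_data·x̄)/τ₀ = (8.5235·0.197029 − 0.186480·9.0) / 0.010549 = 0.001057/0.010549 ≈ 0.1.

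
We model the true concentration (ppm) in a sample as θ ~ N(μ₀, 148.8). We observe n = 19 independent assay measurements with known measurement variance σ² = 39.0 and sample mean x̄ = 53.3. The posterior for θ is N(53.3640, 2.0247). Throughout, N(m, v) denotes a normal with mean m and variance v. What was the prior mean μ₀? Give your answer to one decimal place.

The posterior mean is a precision-weighted average: μ_n = (τ₀μ₀ + τ_data·x̄)/(τ₀+τ_data), with τ₀=1/σ₀² and τ_data=n/σ².
Here τ₀ = 1/148.8 = 0.006720 and τ_data = 19/39.0 = 0.487179, so τ_n = 0.493899.
Rearranging for μ₀: μ₀ = (μ_n·τ_n − τ_data·x̄)/τ₀ = (53.3640·0.493899 − 0.487179·53.3) / 0.006720 = 0.389786/0.006720 ≈ 58.0.

μ₀ = 58.0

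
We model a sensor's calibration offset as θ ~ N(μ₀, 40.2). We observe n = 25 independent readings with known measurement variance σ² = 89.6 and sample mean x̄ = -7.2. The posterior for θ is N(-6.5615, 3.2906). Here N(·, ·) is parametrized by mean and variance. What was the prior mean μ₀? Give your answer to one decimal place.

μ₀ = 0.6

With known observation variance, the Normal–Normal posterior has precision τ_n = τ₀ + n/σ² and mean μ_n = (τ₀μ₀ + (n/σ²)x̄)/τ_n.
Here τ₀ = 1/40.2 = 0.024876 and τ_data = 25/89.6 = 0.279018, so τ_n = 0.303894.
Rearranging for μ₀: μ₀ = (μ_n·τ_n − τ_data·x̄)/τ₀ = (-6.5615·0.303894 − 0.279018·-7.2) / 0.024876 = 0.014929/0.024876 ≈ 0.6.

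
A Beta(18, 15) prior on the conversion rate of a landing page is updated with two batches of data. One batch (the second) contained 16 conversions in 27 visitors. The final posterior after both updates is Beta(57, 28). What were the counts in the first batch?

23 conversions and 2 bounces

Sequential conjugate updates are equivalent to a single update on the pooled data, so total successes = posterior α − prior α and total failures = posterior β − prior β.
Total across both batches: 57−18=39 conversions, 28−15=13 bounces.
Subtract the second batch: 39−16=23 conversions and 13−11=2 bounces.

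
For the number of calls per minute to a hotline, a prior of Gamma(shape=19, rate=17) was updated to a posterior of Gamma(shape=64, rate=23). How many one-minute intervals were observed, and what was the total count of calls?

n = 6 one-minute intervals with total 45 calls

A Gamma(α, β) prior (rate parametrization) on a Poisson rate with n observations summing to S gives posterior Gamma(α+S, β+n).
Matching: Σxᵢ = 64 − 19 = 45 and n = 23 − 17 = 6.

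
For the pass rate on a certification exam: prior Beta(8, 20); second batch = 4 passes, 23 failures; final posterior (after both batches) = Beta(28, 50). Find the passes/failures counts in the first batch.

16 passes and 7 failures

Sequential conjugate updates are equivalent to a single update on the pooled data, so total successes = posterior α − prior α and total failures = posterior β − prior β.
Total across both batches: 28−8=20 passes, 50−20=30 failures.
Subtract the second batch: 20−4=16 passes and 30−23=7 failures.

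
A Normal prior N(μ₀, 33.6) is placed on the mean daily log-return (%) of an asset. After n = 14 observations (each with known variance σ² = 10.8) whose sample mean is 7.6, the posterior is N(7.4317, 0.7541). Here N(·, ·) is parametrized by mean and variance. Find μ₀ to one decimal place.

μ₀ = 0.1

With known observation variance, the Normal–Normal posterior has precision τ_n = τ₀ + n/σ² and mean μ_n = (τ₀μ₀ + (n/σ²)x̄)/τ_n.
Here τ₀ = 1/33.6 = 0.029762 and τ_data = 14/10.8 = 1.296296, so τ_n = 1.326058.
Rearranging for μ₀: μ₀ = (μ_n·τ_n − τ_data·x̄)/τ₀ = (7.4317·1.326058 − 1.296296·7.6) / 0.029762 = 0.003016/0.029762 ≈ 0.1.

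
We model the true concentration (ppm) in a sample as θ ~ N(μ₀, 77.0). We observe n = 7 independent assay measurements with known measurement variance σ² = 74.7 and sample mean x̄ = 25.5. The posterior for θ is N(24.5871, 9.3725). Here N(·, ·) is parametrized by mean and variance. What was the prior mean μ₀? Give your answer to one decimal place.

The posterior mean is a precision-weighted average: μ_n = (τ₀μ₀ + τ_data·x̄)/(τ₀+τ_data), with τ₀=1/σ₀² and τ_data=n/σ².
Here τ₀ = 1/77.0 = 0.012987 and τ_data = 7/74.7 = 0.093708, so τ_n = 0.106695.
Rearranging for μ₀: μ₀ = (μ_n·τ_n − τ_data·x̄)/τ₀ = (24.5871·0.106695 − 0.093708·25.5) / 0.012987 = 0.233767/0.012987 ≈ 18.0.

μ₀ = 18.0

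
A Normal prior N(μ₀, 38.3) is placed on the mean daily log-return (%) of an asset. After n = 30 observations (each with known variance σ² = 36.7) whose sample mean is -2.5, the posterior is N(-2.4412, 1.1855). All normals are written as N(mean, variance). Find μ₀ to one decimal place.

The posterior mean is a precision-weighted average: μ_n = (τ₀μ₀ + τ_data·x̄)/(τ₀+τ_data), with τ₀=1/σ₀² and τ_data=n/σ².
Here τ₀ = 1/38.3 = 0.026110 and τ_data = 30/36.7 = 0.817439, so τ_n = 0.843549.
Rearranging for μ₀: μ₀ = (μ_n·τ_n − τ_data·x̄)/τ₀ = (-2.4412·0.843549 − 0.817439·-2.5) / 0.026110 = -0.015674/0.026110 ≈ -0.6.

μ₀ = -0.6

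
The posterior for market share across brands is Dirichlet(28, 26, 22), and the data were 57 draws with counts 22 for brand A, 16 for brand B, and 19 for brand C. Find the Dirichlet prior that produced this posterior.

For a Dirichlet(α) prior with multinomial counts c, the posterior is Dirichlet(α + c) componentwise.
Subtract each count from the matching posterior parameter: 28−22=6, 26−16=10, 22−19=3.

Dirichlet(6, 10, 3)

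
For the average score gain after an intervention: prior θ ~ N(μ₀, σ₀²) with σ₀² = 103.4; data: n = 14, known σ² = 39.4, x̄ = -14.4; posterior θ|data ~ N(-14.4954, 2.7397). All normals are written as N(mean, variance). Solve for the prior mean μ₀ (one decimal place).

The posterior mean is a precision-weighted average: μ_n = (τ₀μ₀ + τ_data·x̄)/(τ₀+τ_data), with τ₀=1/σ₀² and τ_data=n/σ².
Here τ₀ = 1/103.4 = 0.009671 and τ_data = 14/39.4 = 0.355330, so τ_n = 0.365001.
Rearranging for μ₀: μ₀ = (μ_n·τ_n − τ_data·x̄)/τ₀ = (-14.4954·0.365001 − 0.355330·-14.4) / 0.009671 = -0.174083/0.009671 ≈ -18.0.

μ₀ = -18.0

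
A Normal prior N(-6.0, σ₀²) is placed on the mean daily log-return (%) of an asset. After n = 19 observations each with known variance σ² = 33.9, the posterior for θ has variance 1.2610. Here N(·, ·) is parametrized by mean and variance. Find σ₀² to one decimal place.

For the Normal–Normal model with known σ², precisions add: τ_n = τ₀ + n/σ².
So 1/σ₀² = 1/1.2610 − 19/33.9 = 0.793021 − 0.560472 = 0.232549.
Hence σ₀² = 1/0.232549 ≈ 4.3.

σ₀² = 4.3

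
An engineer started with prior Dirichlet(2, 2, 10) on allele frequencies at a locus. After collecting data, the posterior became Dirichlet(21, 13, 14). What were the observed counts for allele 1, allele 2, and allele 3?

counts (19, 11, 4)

For a Dirichlet(α) prior with multinomial counts c, the posterior is Dirichlet(α + c) componentwise.
Counts are posterior − prior componentwise: 21−2=19, 13−2=11, 14−10=4.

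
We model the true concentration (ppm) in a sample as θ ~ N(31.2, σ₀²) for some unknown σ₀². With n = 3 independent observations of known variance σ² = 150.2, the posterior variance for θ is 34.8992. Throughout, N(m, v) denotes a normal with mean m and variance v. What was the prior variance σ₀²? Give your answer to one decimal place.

σ₀² = 115.2

For the Normal–Normal model with known σ², precisions add: τ_n = τ₀ + n/σ².
So 1/σ₀² = 1/34.8992 − 3/150.2 = 0.028654 − 0.019973 = 0.008681.
Hence σ₀² = 1/0.008681 ≈ 115.2.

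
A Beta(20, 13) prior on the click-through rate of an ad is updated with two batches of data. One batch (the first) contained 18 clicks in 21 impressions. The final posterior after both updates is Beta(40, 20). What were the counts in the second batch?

2 clicks and 4 non-clicks

Sequential conjugate updates are equivalent to a single update on the pooled data, so total successes = posterior α − prior α and total failures = posterior β − prior β.
Total across both batches: 40−20=20 clicks, 20−13=7 non-clicks.
Subtract the first batch: 20−18=2 clicks and 7−3=4 non-clicks.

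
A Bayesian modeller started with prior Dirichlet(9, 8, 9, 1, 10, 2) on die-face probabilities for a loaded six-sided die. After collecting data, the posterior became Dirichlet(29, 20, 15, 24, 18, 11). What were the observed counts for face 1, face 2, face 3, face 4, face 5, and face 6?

For a Dirichlet(α) prior with multinomial counts c, the posterior is Dirichlet(α + c) componentwise.
Counts are posterior − prior componentwise: 29−9=20, 20−8=12, 15−9=6, 24−1=23, 18−10=8, 11−2=9.

counts (20, 12, 6, 23, 8, 9)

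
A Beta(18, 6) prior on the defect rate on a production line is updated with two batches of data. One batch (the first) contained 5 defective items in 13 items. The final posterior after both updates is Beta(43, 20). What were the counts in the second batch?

20 defective items and 6 good items

Because Beta–binomial updating is additive in the counts, the combined data contributed (α_post−α_prior, β_post−β_prior) successes and failures.
Total across both batches: 43−18=25 defective items, 20−6=14 good items.
Subtract the first batch: 25−5=20 defective items and 14−8=6 good items.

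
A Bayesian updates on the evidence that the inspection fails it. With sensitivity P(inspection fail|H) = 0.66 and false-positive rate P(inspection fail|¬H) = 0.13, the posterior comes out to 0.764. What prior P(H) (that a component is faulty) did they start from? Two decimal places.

In odds form, posterior odds = prior odds × likelihood ratio, so prior odds = posterior odds ÷ LR.
Posterior odds = 0.764/(1−0.764) = 3.2373. LR = 0.66/0.13 = 5.0769.
Prior odds = 3.2373/5.0769 = 0.6377, so P(H) = 0.6377/(1+0.6377) ≈ 0.39.

P(H) = 0.39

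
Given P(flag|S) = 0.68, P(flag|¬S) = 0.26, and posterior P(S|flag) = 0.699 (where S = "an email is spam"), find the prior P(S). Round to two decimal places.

P(S) = 0.47

In odds form, posterior odds = prior odds × likelihood ratio, so prior odds = posterior odds ÷ LR.
Posterior odds = 0.699/(1−0.699) = 2.3223. LR = 0.68/0.26 = 2.6154.
Prior odds = 2.3223/2.6154 = 0.8879, so P(S) = 0.8879/(1+0.8879) ≈ 0.47.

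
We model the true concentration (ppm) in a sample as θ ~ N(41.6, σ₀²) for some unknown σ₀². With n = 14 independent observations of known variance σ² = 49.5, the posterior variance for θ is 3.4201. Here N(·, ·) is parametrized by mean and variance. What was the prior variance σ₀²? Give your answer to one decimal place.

σ₀² = 104.6

Posterior precision equals prior precision plus data precision: 1/σ_n² = 1/σ₀² + n/σ².
So 1/σ₀² = 1/3.4201 − 14/49.5 = 0.292389 − 0.282828 = 0.009561.
Hence σ₀² = 1/0.009561 ≈ 104.6.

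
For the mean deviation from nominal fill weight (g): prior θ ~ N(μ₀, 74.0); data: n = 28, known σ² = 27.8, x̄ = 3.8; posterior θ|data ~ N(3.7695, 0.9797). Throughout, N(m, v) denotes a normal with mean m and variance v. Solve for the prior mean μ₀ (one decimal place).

μ₀ = 1.5

The posterior mean is a precision-weighted average: μ_n = (τ₀μ₀ + τ_data·x̄)/(τ₀+τ_data), with τ₀=1/σ₀² and τ_data=n/σ².
Here τ₀ = 1/74.0 = 0.013514 and τ_data = 28/27.8 = 1.007194, so τ_n = 1.020708.
Rearranging for μ₀: μ₀ = (μ_n·τ_n − τ_data·x̄)/τ₀ = (3.7695·1.020708 − 1.007194·3.8) / 0.013514 = 0.020222/0.013514 ≈ 1.5.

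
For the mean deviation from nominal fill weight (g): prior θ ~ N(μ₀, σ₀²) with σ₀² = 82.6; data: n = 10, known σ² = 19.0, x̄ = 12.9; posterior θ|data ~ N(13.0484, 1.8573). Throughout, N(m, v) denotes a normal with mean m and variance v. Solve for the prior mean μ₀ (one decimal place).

With known observation variance, the Normal–Normal posterior has precision τ_n = τ₀ + n/σ² and mean μ_n = (τ₀μ₀ + (n/σ²)x̄)/τ_n.
Here τ₀ = 1/82.6 = 0.012107 and τ_data = 10/19.0 = 0.526316, so τ_n = 0.538423.
Rearranging for μ₀: μ₀ = (μ_n·τ_n − τ_data·x̄)/τ₀ = (13.0484·0.538423 − 0.526316·12.9) / 0.012107 = 0.236082/0.012107 ≈ 19.5.

μ₀ = 19.5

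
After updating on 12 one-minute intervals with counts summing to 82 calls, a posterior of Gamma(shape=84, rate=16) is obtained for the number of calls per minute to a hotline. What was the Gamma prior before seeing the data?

Gamma(shape=2, rate=4)

A Gamma(α, β) prior (rate parametrization) on a Poisson rate with n observations summing to S gives posterior Gamma(α+S, β+n).
So α = 84 − 82 = 2 and β = 16 − 12 = 4.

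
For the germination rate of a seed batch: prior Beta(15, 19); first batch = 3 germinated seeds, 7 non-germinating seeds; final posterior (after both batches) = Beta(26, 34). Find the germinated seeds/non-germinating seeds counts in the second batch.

Sequential conjugate updates are equivalent to a single update on the pooled data, so total successes = posterior α − prior α and total failures = posterior β − prior β.
Total across both batches: 26−15=11 germinated seeds, 34−19=15 non-germinating seeds.
Subtract the first batch: 11−3=8 germinated seeds and 15−7=8 non-germinating seeds.

8 germinated seeds and 8 non-germinating seeds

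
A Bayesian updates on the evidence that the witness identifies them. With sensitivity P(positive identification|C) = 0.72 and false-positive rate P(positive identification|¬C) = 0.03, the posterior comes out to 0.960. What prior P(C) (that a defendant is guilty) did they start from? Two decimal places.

In odds form, posterior odds = prior odds × likelihood ratio, so prior odds = posterior odds ÷ LR.
Posterior odds = 0.960/(1−0.960) = 24.0000. LR = 0.72/0.03 = 24.0000.
Prior odds = 24.0000/24.0000 = 1.0000, so P(C) = 1.0000/(1+1.0000) ≈ 0.50.

P(C) = 0.50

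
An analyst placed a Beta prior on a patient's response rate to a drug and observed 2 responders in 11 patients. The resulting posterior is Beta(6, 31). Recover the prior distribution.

Beta(4, 22)

A Beta(a, b) prior with s successes and f failures in binomial data gives a Beta(a+s, b+f) posterior.
Subtract the data counts: 6−2=4, 31−9=22.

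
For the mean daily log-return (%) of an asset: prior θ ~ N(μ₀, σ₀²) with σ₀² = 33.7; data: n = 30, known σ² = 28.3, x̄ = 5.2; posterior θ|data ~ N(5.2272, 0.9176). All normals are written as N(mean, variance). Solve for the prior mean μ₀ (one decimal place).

μ₀ = 6.2

The posterior mean is a precision-weighted average: μ_n = (τ₀μ₀ + τ_data·x̄)/(τ₀+τ_data), with τ₀=1/σ₀² and τ_data=n/σ².
Here τ₀ = 1/33.7 = 0.029674 and τ_data = 30/28.3 = 1.060071, so τ_n = 1.089745.
Rearranging for μ₀: μ₀ = (μ_n·τ_n − τ_data·x̄)/τ₀ = (5.2272·1.089745 − 1.060071·5.2) / 0.029674 = 0.183946/0.029674 ≈ 6.2.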